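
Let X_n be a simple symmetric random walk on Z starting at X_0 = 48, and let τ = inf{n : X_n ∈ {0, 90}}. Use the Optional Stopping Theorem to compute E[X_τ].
E[X_τ] = 48

X_n is a martingale and τ is a bounded-mean stopping time (indeed τ is finite a.s. with bounded expectation since the walk is in a bounded region). By the OST, E[X_τ] = E[X_0] = 48. Equivalently: E[X_τ] = 90 · P(hit 90 first) + 0 · P(hit 0 first) = 90 · (48/90) = 48.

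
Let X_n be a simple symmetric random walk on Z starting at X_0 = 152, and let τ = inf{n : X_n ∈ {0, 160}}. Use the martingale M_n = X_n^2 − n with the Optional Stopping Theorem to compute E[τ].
E[τ] = 1216

M_n = X_n^2 − n is a martingale (since E[X_{n+1}^2 | F_n] = X_n^2 + 1). By OST (τ has finite mean in a bounded region), E[M_τ] = E[M_0] = X_0^2 − 0 = 152^2 = 23104. Also E[M_τ] = E[X_τ^2] − E[τ]. The walk exits at 0 or 160, with P(hit 160 first) = 152/160, so E[X_τ^2] = 160^2 · 152/160 + 0 = 24320. Thus E[τ] = E[X_τ^2] − E[M_τ] = 24320 − 23104 = 1216 = 152(160 − 152) = 1216.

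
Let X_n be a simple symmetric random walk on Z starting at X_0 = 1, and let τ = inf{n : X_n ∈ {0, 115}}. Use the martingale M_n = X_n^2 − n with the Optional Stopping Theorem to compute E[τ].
E[τ] = 114

M_n = X_n^2 − n is a martingale (since E[X_{n+1}^2 | F_n] = X_n^2 + 1). By OST (τ has finite mean in a bounded region), E[M_τ] = E[M_0] = X_0^2 − 0 = 1^2 = 1. Also E[M_τ] = E[X_τ^2] − E[τ]. The walk exits at 0 or 115, with P(hit 115 first) = 1/115, so E[X_τ^2] = 115^2 · 1/115 + 0 = 115. Thus E[τ] = E[X_τ^2] − E[M_τ] = 115 − 1 = 114 = 1(115 − 1) = 114.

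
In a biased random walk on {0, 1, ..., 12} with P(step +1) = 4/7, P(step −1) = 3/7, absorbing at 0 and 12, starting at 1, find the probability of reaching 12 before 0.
P(hit 12 before 0) = (1 − (3/4)^1) / (1 − (3/4)^12) = 4194304/16245775

Let u_k denote P(reach 12 before 0 | start at k). Boundary: u_0 = 0, u_12 = 1. Recurrence: u_k = 4/7·u_{k+1} + 3/7·u_{k-1} for 1 ≤ k ≤ 11. Try u_k = A + B·r^k with r = q/p = (3/7)/(4/7) = 3/4. Substitution satisfies the recurrence; boundary conditions give:
  u_k = (1 − r^k) / (1 − r^N) = (1 − (3/4)^1) / (1 − (3/4)^12) = 4194304/16245775.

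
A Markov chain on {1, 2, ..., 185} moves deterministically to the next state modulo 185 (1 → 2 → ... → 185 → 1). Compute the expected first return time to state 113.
E[T_113 | X_0 = 113] = 185

The chain cycles deterministically, so starting at state 113 it returns in exactly 185 steps. Equivalently, the stationary distribution is uniform π_j = 1/185 for every state j, so by Kac's formula E[T_113] = 1/π_113 = 185.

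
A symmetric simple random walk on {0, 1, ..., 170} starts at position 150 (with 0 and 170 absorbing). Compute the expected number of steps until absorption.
E[τ | X_0 = 150] = 3000

Let v_k = E[τ | X_0 = k]. Boundary: v_0 = v_170 = 0. Recurrence: v_k = 1 + (v_{k-1} + v_{k+1})/2 for 1 ≤ k ≤ 169. The particular solution to v_k − (v_{k-1} + v_{k+1})/2 = 1 is v_k = −k^2. Adding homogeneous solution A + B k and matching boundaries gives v_k = k (170 − k). Substituting k = 150: v_150 = 150 · 20 = 3000.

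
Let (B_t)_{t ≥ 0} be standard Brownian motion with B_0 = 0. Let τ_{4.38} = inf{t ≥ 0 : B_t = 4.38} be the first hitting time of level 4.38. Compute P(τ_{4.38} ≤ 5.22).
P(τ_{4.38} ≤ 5.22) = 2(1 − Φ(4.38/√5.22)) = 2(1 − Φ(1.9171)) ≈ 0.0552

By the reflection principle for standard BM, P(τ_b ≤ t) = 2 · P(B_t ≥ b). Since B_t ~ N(0, t), P(B_t ≥ 4.38) = 1 − Φ(4.38/√t) = 1 − Φ(4.38/√5.22) = 1 − Φ(1.9171) ≈ 0.02761. Doubling: P(τ_{4.38} ≤ 5.22) ≈ 2 · 0.02761 = 0.05522 ≈ 0.0552.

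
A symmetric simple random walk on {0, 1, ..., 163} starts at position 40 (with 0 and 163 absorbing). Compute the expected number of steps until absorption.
E[τ | X_0 = 40] = 4920

Let v_k = E[τ | X_0 = k]. Boundary: v_0 = v_163 = 0. Recurrence: v_k = 1 + (v_{k-1} + v_{k+1})/2 for 1 ≤ k ≤ 162. The particular solution to v_k − (v_{k-1} + v_{k+1})/2 = 1 is v_k = −k^2. Adding homogeneous solution A + B k and matching boundaries gives v_k = k (163 − k). Substituting k = 40: v_40 = 40 · 123 = 4920.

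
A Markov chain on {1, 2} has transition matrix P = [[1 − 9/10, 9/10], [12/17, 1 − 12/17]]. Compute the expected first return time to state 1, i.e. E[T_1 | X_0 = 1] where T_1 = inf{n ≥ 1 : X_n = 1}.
E[T_1 | X_0 = 1] = 1/π_1 = 91/40

For an irreducible recurrent Markov chain with stationary distribution π, E[T_i | X_0 = i] = 1/π_i (Kac's formula). Here π_1 = (12/17)/(9/10 + 12/17) = (12/17)/(273/170) = 40/91, so E[T_1 | X_0 = 1] = 1/π_1 = (9/10 + 12/17)/(12/17) = (273/170)/(12/17) = 91/40.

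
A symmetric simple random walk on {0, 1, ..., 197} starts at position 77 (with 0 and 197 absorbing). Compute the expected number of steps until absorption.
E[τ | X_0 = 77] = 9240

Let v_k = E[τ | X_0 = k]. Boundary: v_0 = v_197 = 0. Recurrence: v_k = 1 + (v_{k-1} + v_{k+1})/2 for 1 ≤ k ≤ 196. The particular solution to v_k − (v_{k-1} + v_{k+1})/2 = 1 is v_k = −k^2. Adding homogeneous solution A + B k and matching boundaries gives v_k = k (197 − k). Substituting k = 77: v_77 = 77 · 120 = 9240.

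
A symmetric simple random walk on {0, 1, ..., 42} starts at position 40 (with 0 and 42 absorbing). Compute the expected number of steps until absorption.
E[τ | X_0 = 40] = 80

Let v_k = E[τ | X_0 = k]. Boundary: v_0 = v_42 = 0. Recurrence: v_k = 1 + (v_{k-1} + v_{k+1})/2 for 1 ≤ k ≤ 41. The particular solution to v_k − (v_{k-1} + v_{k+1})/2 = 1 is v_k = −k^2. Adding homogeneous solution A + B k and matching boundaries gives v_k = k (42 − k). Substituting k = 40: v_40 = 40 · 2 = 80.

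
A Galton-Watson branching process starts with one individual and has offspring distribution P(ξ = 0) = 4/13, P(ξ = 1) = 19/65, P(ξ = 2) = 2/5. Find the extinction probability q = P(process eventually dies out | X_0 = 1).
q = 10/13

The pgf is f(s) = 4/13 + 19/65·s + 2/5·s². The extinction probability q is the smallest fixed point of f in [0, 1]. Setting s = f(s):
  2/5·s² + (19/65 − 1)·s + 4/13 = 0
  2/5·s² − (4/13 + 2/5)·s + 4/13 = 0
which factors as (s − 1)·(2/5·s − 4/13) = 0, giving roots s = 1 and s = (4/13)/(2/5) = 10/13.
Mean offspring μ = 19/65 + 2·2/5 = 71/65 > 1 (supercritical), so q < 1. The extinction probability is the smaller root: q = (4/13)/(2/5) = 10/13.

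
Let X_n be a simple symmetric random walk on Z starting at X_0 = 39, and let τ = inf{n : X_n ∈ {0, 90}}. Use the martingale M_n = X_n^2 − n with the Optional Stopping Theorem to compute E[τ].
E[τ] = 1989

M_n = X_n^2 − n is a martingale (since E[X_{n+1}^2 | F_n] = X_n^2 + 1). By OST (τ has finite mean in a bounded region), E[M_τ] = E[M_0] = X_0^2 − 0 = 39^2 = 1521. Also E[M_τ] = E[X_τ^2] − E[τ]. The walk exits at 0 or 90, with P(hit 90 first) = 39/90, so E[X_τ^2] = 90^2 · 39/90 + 0 = 3510. Thus E[τ] = E[X_τ^2] − E[M_τ] = 3510 − 1521 = 1989 = 39(90 − 39) = 1989.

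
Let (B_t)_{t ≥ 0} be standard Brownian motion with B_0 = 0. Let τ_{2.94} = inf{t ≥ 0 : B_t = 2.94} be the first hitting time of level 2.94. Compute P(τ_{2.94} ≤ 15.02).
P(τ_{2.94} ≤ 15.02) = 2(1 − Φ(2.94/√15.02)) = 2(1 − Φ(0.7586)) ≈ 0.4481

By the reflection principle for standard BM, P(τ_b ≤ t) = 2 · P(B_t ≥ b). Since B_t ~ N(0, t), P(B_t ≥ 2.94) = 1 − Φ(2.94/√t) = 1 − Φ(2.94/√15.02) = 1 − Φ(0.7586) ≈ 0.22405. Doubling: P(τ_{2.94} ≤ 15.02) ≈ 2 · 0.22405 = 0.44810 ≈ 0.4481.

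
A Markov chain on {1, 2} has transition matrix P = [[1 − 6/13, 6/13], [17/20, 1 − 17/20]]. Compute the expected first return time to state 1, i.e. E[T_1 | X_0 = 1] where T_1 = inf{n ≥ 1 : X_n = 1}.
E[T_1 | X_0 = 1] = 1/π_1 = 341/221

For an irreducible recurrent Markov chain with stationary distribution π, E[T_i | X_0 = i] = 1/π_i (Kac's formula). Here π_1 = (17/20)/(6/13 + 17/20) = (17/20)/(341/260) = 221/341, so E[T_1 | X_0 = 1] = 1/π_1 = (6/13 + 17/20)/(17/20) = (341/260)/(17/20) = 341/221.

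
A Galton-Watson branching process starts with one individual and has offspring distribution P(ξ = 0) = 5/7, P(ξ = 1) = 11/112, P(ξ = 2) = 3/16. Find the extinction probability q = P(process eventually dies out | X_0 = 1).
q = 1

Mean offspring μ = 0·5/7 + 1·11/112 + 2·3/16 = 53/112 ≤ 1. For μ ≤ 1 with offspring not concentrated at 1, the Galton-Watson process goes extinct almost surely, so q = 1.
(Algebraic check: The pgf is f(s) = 5/7 + 11/112·s + 3/16·s². The extinction probability q is the smallest fixed point of f in [0, 1]. Setting s = f(s):
  3/16·s² + (11/112 − 1)·s + 5/7 = 0
  3/16·s² − (5/7 + 3/16)·s + 5/7 = 0
which factors as (s − 1)·(3/16·s − 5/7) = 0, giving roots s = 1 and s = (5/7)/(3/16) = 80/21. Since 80/21 ≥ 1, the smallest root in [0, 1] is s = 1.)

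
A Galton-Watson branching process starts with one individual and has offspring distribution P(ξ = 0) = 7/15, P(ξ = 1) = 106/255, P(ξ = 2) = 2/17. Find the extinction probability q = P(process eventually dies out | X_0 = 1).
q = 1

Mean offspring μ = 0·7/15 + 1·106/255 + 2·2/17 = 166/255 ≤ 1. For μ ≤ 1 with offspring not concentrated at 1, the Galton-Watson process goes extinct almost surely, so q = 1.
(Algebraic check: The pgf is f(s) = 7/15 + 106/255·s + 2/17·s². The extinction probability q is the smallest fixed point of f in [0, 1]. Setting s = f(s):
  2/17·s² + (106/255 − 1)·s + 7/15 = 0
  2/17·s² − (7/15 + 2/17)·s + 7/15 = 0
which factors as (s − 1)·(2/17·s − 7/15) = 0, giving roots s = 1 and s = (7/15)/(2/17) = 119/30. Since 119/30 ≥ 1, the smallest root in [0, 1] is s = 1.)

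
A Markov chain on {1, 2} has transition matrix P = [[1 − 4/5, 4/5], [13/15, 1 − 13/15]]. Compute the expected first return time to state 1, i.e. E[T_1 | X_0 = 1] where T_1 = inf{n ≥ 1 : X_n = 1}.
E[T_1 | X_0 = 1] = 1/π_1 = 25/13

For an irreducible recurrent Markov chain with stationary distribution π, E[T_i | X_0 = i] = 1/π_i (Kac's formula). Here π_1 = (13/15)/(4/5 + 13/15) = (13/15)/(5/3) = 13/25, so E[T_1 | X_0 = 1] = 1/π_1 = (4/5 + 13/15)/(13/15) = (5/3)/(13/15) = 25/13.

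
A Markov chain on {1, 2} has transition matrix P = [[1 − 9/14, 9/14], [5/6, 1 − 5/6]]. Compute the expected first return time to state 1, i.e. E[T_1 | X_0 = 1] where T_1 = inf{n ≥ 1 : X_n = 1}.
E[T_1 | X_0 = 1] = 1/π_1 = 62/35

For an irreducible recurrent Markov chain with stationary distribution π, E[T_i | X_0 = i] = 1/π_i (Kac's formula). Here π_1 = (5/6)/(9/14 + 5/6) = (5/6)/(31/21) = 35/62, so E[T_1 | X_0 = 1] = 1/π_1 = (9/14 + 5/6)/(5/6) = (31/21)/(5/6) = 62/35.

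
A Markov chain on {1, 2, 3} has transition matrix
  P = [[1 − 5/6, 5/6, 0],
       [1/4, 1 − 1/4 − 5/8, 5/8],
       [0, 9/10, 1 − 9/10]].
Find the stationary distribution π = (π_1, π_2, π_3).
π = (54/359, 180/359, 125/359)

This is a birth-death chain on three states, which satisfies detailed balance: π_1 · P_{12} = π_2 · P_{21} and π_2 · P_{23} = π_3 · P_{32}.
From π_1 · 5/6 = π_2 · 1/4: π_2/π_1 = (5/6)/(1/4) = 10/3.
From π_2 · 5/8 = π_3 · 9/10: π_3/π_2 = (5/8)/(9/10) = 25/36.
Take π_1 proportional to 1; then unnormalized π = (1, 10/3, 125/54). Normalize by dividing by the sum 359/54:
  π = (54/359, 180/359, 125/359).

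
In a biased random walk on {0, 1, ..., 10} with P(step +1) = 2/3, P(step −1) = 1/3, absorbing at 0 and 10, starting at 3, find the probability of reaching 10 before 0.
P(hit 10 before 0) = (1 − (1/2)^3) / (1 − (1/2)^10) = 896/1023

Let u_k denote P(reach 10 before 0 | start at k). Boundary: u_0 = 0, u_10 = 1. Recurrence: u_k = 2/3·u_{k+1} + 1/3·u_{k-1} for 1 ≤ k ≤ 9. Try u_k = A + B·r^k with r = q/p = (1/3)/(2/3) = 1/2. Substitution satisfies the recurrence; boundary conditions give:
  u_k = (1 − r^k) / (1 − r^N) = (1 − (1/2)^3) / (1 − (1/2)^10) = 896/1023.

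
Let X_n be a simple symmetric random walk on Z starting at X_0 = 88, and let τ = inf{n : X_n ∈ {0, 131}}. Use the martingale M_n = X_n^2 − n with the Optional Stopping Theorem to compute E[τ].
E[τ] = 3784

M_n = X_n^2 − n is a martingale (since E[X_{n+1}^2 | F_n] = X_n^2 + 1). By OST (τ has finite mean in a bounded region), E[M_τ] = E[M_0] = X_0^2 − 0 = 88^2 = 7744. Also E[M_τ] = E[X_τ^2] − E[τ]. The walk exits at 0 or 131, with P(hit 131 first) = 88/131, so E[X_τ^2] = 131^2 · 88/131 + 0 = 11528. Thus E[τ] = E[X_τ^2] − E[M_τ] = 11528 − 7744 = 3784 = 88(131 − 88) = 3784.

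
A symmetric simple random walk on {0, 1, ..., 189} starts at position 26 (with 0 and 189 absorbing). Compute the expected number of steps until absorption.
E[τ | X_0 = 26] = 4238

Let v_k = E[τ | X_0 = k]. Boundary: v_0 = v_189 = 0. Recurrence: v_k = 1 + (v_{k-1} + v_{k+1})/2 for 1 ≤ k ≤ 188. The particular solution to v_k − (v_{k-1} + v_{k+1})/2 = 1 is v_k = −k^2. Adding homogeneous solution A + B k and matching boundaries gives v_k = k (189 − k). Substituting k = 26: v_26 = 26 · 163 = 4238.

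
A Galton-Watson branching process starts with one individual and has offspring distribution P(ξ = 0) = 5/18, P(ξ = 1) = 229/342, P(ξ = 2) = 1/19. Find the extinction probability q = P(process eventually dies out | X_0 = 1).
q = 1

Mean offspring μ = 0·5/18 + 1·229/342 + 2·1/19 = 265/342 ≤ 1. For μ ≤ 1 with offspring not concentrated at 1, the Galton-Watson process goes extinct almost surely, so q = 1.
(Algebraic check: The pgf is f(s) = 5/18 + 229/342·s + 1/19·s². The extinction probability q is the smallest fixed point of f in [0, 1]. Setting s = f(s):
  1/19·s² + (229/342 − 1)·s + 5/18 = 0
  1/19·s² − (5/18 + 1/19)·s + 5/18 = 0
which factors as (s − 1)·(1/19·s − 5/18) = 0, giving roots s = 1 and s = (5/18)/(1/19) = 95/18. Since 95/18 ≥ 1, the smallest root in [0, 1] is s = 1.)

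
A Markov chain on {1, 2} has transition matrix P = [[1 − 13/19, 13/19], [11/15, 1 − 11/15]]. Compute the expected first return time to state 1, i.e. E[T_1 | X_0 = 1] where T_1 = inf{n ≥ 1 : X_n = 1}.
E[T_1 | X_0 = 1] = 1/π_1 = 404/209

For an irreducible recurrent Markov chain with stationary distribution π, E[T_i | X_0 = i] = 1/π_i (Kac's formula). Here π_1 = (11/15)/(13/19 + 11/15) = (11/15)/(404/285) = 209/404, so E[T_1 | X_0 = 1] = 1/π_1 = (13/19 + 11/15)/(11/15) = (404/285)/(11/15) = 404/209.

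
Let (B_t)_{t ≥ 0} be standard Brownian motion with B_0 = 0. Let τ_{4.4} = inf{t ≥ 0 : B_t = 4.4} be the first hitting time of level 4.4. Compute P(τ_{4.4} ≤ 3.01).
P(τ_{4.4} ≤ 3.01) = 2(1 − Φ(4.4/√3.01)) = 2(1 − Φ(2.5361)) ≈ 0.0112

By the reflection principle for standard BM, P(τ_b ≤ t) = 2 · P(B_t ≥ b). Since B_t ~ N(0, t), P(B_t ≥ 4.4) = 1 − Φ(4.4/√t) = 1 − Φ(4.4/√3.01) = 1 − Φ(2.5361) ≈ 0.00560. Doubling: P(τ_{4.4} ≤ 3.01) ≈ 2 · 0.00560 = 0.01120 ≈ 0.0112.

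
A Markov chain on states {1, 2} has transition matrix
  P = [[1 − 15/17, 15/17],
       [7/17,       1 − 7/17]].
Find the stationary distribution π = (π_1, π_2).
π_1 = 7/22, π_2 = 15/22

Solve πP = π with π_1 + π_2 = 1. From πP = π: π_1 · (1 − 15/17) + π_2 · 7/17 = π_1 ⇒ π_2 · 7/17 = π_1 · 15/17 ⇒ π_2/π_1 = (15/17)/(7/17) = 15/7. Together with π_1 + π_2 = 1:
  π_1 = (7/17)/(15/17 + 7/17) = (7/17)/(22/17) = 7/22,
  π_2 = (15/17)/(15/17 + 7/17) = (15/17)/(22/17) = 15/22.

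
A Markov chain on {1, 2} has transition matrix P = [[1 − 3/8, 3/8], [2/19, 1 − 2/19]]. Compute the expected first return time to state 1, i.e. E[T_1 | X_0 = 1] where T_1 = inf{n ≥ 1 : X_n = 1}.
E[T_1 | X_0 = 1] = 1/π_1 = 73/16

For an irreducible recurrent Markov chain with stationary distribution π, E[T_i | X_0 = i] = 1/π_i (Kac's formula). Here π_1 = (2/19)/(3/8 + 2/19) = (2/19)/(73/152) = 16/73, so E[T_1 | X_0 = 1] = 1/π_1 = (3/8 + 2/19)/(2/19) = (73/152)/(2/19) = 73/16.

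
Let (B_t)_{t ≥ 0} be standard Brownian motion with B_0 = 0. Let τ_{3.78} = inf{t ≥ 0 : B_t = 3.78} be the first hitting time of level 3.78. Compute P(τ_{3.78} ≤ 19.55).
P(τ_{3.78} ≤ 19.55) = 2(1 − Φ(3.78/√19.55)) = 2(1 − Φ(0.8549)) ≈ 0.3926

By the reflection principle for standard BM, P(τ_b ≤ t) = 2 · P(B_t ≥ b). Since B_t ~ N(0, t), P(B_t ≥ 3.78) = 1 − Φ(3.78/√t) = 1 − Φ(3.78/√19.55) = 1 − Φ(0.8549) ≈ 0.19630. Doubling: P(τ_{3.78} ≤ 19.55) ≈ 2 · 0.19630 = 0.39260 ≈ 0.3926.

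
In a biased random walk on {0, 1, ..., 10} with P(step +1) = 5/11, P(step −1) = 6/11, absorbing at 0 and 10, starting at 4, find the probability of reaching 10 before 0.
P(hit 10 before 0) = (1 − (6/5)^4) / (1 − (6/5)^10) = 953125/4609141

Let u_k denote P(reach 10 before 0 | start at k). Boundary: u_0 = 0, u_10 = 1. Recurrence: u_k = 5/11·u_{k+1} + 6/11·u_{k-1} for 1 ≤ k ≤ 9. Try u_k = A + B·r^k with r = q/p = (6/11)/(5/11) = 6/5. Substitution satisfies the recurrence; boundary conditions give:
  u_k = (1 − r^k) / (1 − r^N) = (1 − (6/5)^4) / (1 − (6/5)^10) = 953125/4609141.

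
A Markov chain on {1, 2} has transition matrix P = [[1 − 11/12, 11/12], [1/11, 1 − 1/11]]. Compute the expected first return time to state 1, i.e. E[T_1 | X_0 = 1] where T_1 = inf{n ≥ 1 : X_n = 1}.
E[T_1 | X_0 = 1] = 1/π_1 = 133/12

For an irreducible recurrent Markov chain with stationary distribution π, E[T_i | X_0 = i] = 1/π_i (Kac's formula). Here π_1 = (1/11)/(11/12 + 1/11) = (1/11)/(133/132) = 12/133, so E[T_1 | X_0 = 1] = 1/π_1 = (11/12 + 1/11)/(1/11) = (133/132)/(1/11) = 133/12.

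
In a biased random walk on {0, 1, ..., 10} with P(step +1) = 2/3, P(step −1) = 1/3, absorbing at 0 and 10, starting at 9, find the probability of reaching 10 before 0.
P(hit 10 before 0) = (1 − (1/2)^9) / (1 − (1/2)^10) = 1022/1023

Let u_k denote P(reach 10 before 0 | start at k). Boundary: u_0 = 0, u_10 = 1. Recurrence: u_k = 2/3·u_{k+1} + 1/3·u_{k-1} for 1 ≤ k ≤ 9. Try u_k = A + B·r^k with r = q/p = (1/3)/(2/3) = 1/2. Substitution satisfies the recurrence; boundary conditions give:
  u_k = (1 − r^k) / (1 − r^N) = (1 − (1/2)^9) / (1 − (1/2)^10) = 1022/1023.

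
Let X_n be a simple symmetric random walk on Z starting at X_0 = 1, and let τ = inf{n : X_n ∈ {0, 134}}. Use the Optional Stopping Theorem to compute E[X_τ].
E[X_τ] = 1

X_n is a martingale and τ is a bounded-mean stopping time (indeed τ is finite a.s. with bounded expectation since the walk is in a bounded region). By the OST, E[X_τ] = E[X_0] = 1. Equivalently: E[X_τ] = 134 · P(hit 134 first) + 0 · P(hit 0 first) = 134 · (1/134) = 1.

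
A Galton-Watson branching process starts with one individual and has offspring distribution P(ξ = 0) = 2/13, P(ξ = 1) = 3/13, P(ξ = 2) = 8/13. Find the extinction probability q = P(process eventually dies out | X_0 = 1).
q = 1/4

The pgf is f(s) = 2/13 + 3/13·s + 8/13·s². The extinction probability q is the smallest fixed point of f in [0, 1]. Setting s = f(s):
  8/13·s² + (3/13 − 1)·s + 2/13 = 0
  8/13·s² − (2/13 + 8/13)·s + 2/13 = 0
which factors as (s − 1)·(8/13·s − 2/13) = 0, giving roots s = 1 and s = (2/13)/(8/13) = 1/4.
Mean offspring μ = 3/13 + 2·8/13 = 19/13 > 1 (supercritical), so q < 1. The extinction probability is the smaller root: q = (2/13)/(8/13) = 1/4.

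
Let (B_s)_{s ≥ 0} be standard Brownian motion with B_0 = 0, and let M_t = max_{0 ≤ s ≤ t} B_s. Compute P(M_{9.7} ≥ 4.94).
P(M_{9.7} ≥ 4.94) = 2·P(B_{9.7} ≥ 4.94) = 2(1 − Φ(4.94/√9.7)) ≈ 0.1127

By the reflection principle for Brownian motion, P(M_t ≥ a) = 2 · P(B_t ≥ a) for a ≥ 0. Since B_t ~ N(0, t), P(B_t ≥ 4.94) = 1 − Φ(4.94/√t) = 1 − Φ(4.94/√9.7) = 1 − Φ(1.5861). So
  P(M_{9.7} ≥ 4.94) = 2(1 − Φ(1.5861)) ≈ 0.1127.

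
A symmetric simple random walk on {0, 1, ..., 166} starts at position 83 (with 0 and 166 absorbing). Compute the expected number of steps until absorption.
E[τ | X_0 = 83] = 6889

Let v_k = E[τ | X_0 = k]. Boundary: v_0 = v_166 = 0. Recurrence: v_k = 1 + (v_{k-1} + v_{k+1})/2 for 1 ≤ k ≤ 165. The particular solution to v_k − (v_{k-1} + v_{k+1})/2 = 1 is v_k = −k^2. Adding homogeneous solution A + B k and matching boundaries gives v_k = k (166 − k). Substituting k = 83: v_83 = 83 · 83 = 6889.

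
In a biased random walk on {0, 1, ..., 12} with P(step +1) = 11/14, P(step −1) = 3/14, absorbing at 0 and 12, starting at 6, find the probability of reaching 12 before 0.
P(hit 12 before 0) = (1 − (3/11)^6) / (1 − (3/11)^12) = 1771561/1772290

Let u_k denote P(reach 12 before 0 | start at k). Boundary: u_0 = 0, u_12 = 1. Recurrence: u_k = 11/14·u_{k+1} + 3/14·u_{k-1} for 1 ≤ k ≤ 11. Try u_k = A + B·r^k with r = q/p = (3/14)/(11/14) = 3/11. Substitution satisfies the recurrence; boundary conditions give:
  u_k = (1 − r^k) / (1 − r^N) = (1 − (3/11)^6) / (1 − (3/11)^12) = 1771561/1772290.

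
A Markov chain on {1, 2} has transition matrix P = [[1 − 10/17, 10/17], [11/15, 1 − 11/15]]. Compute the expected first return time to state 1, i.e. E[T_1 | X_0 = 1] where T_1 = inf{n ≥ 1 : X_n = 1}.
E[T_1 | X_0 = 1] = 1/π_1 = 337/187

For an irreducible recurrent Markov chain with stationary distribution π, E[T_i | X_0 = i] = 1/π_i (Kac's formula). Here π_1 = (11/15)/(10/17 + 11/15) = (11/15)/(337/255) = 187/337, so E[T_1 | X_0 = 1] = 1/π_1 = (10/17 + 11/15)/(11/15) = (337/255)/(11/15) = 337/187.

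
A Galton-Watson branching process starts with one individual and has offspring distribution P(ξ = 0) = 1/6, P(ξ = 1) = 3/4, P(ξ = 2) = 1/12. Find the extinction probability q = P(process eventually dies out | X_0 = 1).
q = 1

Mean offspring μ = 0·1/6 + 1·3/4 + 2·1/12 = 11/12 ≤ 1. For μ ≤ 1 with offspring not concentrated at 1, the Galton-Watson process goes extinct almost surely, so q = 1.
(Algebraic check: The pgf is f(s) = 1/6 + 3/4·s + 1/12·s². The extinction probability q is the smallest fixed point of f in [0, 1]. Setting s = f(s):
  1/12·s² + (3/4 − 1)·s + 1/6 = 0
  1/12·s² − (1/6 + 1/12)·s + 1/6 = 0
which factors as (s − 1)·(1/12·s − 1/6) = 0, giving roots s = 1 and s = (1/6)/(1/12) = 2. Since 2 ≥ 1, the smallest root in [0, 1] is s = 1.)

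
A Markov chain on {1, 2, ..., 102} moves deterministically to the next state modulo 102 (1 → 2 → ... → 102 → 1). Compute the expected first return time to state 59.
E[T_59 | X_0 = 59] = 102

The chain cycles deterministically, so starting at state 59 it returns in exactly 102 steps. Equivalently, the stationary distribution is uniform π_j = 1/102 for every state j, so by Kac's formula E[T_59] = 1/π_59 = 102.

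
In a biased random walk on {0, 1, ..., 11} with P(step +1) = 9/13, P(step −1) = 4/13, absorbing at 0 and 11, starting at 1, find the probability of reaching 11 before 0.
P(hit 11 before 0) = (1 − (4/9)^1) / (1 − (4/9)^11) = 3486784401/6275373061

Let u_k denote P(reach 11 before 0 | start at k). Boundary: u_0 = 0, u_11 = 1. Recurrence: u_k = 9/13·u_{k+1} + 4/13·u_{k-1} for 1 ≤ k ≤ 10. Try u_k = A + B·r^k with r = q/p = (4/13)/(9/13) = 4/9. Substitution satisfies the recurrence; boundary conditions give:
  u_k = (1 − r^k) / (1 − r^N) = (1 − (4/9)^1) / (1 − (4/9)^11) = 3486784401/6275373061.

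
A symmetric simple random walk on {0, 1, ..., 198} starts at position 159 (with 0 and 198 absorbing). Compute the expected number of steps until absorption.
E[τ | X_0 = 159] = 6201

Let v_k = E[τ | X_0 = k]. Boundary: v_0 = v_198 = 0. Recurrence: v_k = 1 + (v_{k-1} + v_{k+1})/2 for 1 ≤ k ≤ 197. The particular solution to v_k − (v_{k-1} + v_{k+1})/2 = 1 is v_k = −k^2. Adding homogeneous solution A + B k and matching boundaries gives v_k = k (198 − k). Substituting k = 159: v_159 = 159 · 39 = 6201.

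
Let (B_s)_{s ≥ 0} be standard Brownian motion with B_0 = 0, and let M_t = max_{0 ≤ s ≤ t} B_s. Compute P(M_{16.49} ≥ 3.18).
P(M_{16.49} ≥ 3.18) = 2·P(B_{16.49} ≥ 3.18) = 2(1 − Φ(3.18/√16.49)) ≈ 0.4336

By the reflection principle for Brownian motion, P(M_t ≥ a) = 2 · P(B_t ≥ a) for a ≥ 0. Since B_t ~ N(0, t), P(B_t ≥ 3.18) = 1 − Φ(3.18/√t) = 1 − Φ(3.18/√16.49) = 1 − Φ(0.7831). So
  P(M_{16.49} ≥ 3.18) = 2(1 − Φ(0.7831)) ≈ 0.4336.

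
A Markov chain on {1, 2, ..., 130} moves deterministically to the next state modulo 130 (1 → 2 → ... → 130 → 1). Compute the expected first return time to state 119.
E[T_119 | X_0 = 119] = 130

The chain cycles deterministically, so starting at state 119 it returns in exactly 130 steps. Equivalently, the stationary distribution is uniform π_j = 1/130 for every state j, so by Kac's formula E[T_119] = 1/π_119 = 130.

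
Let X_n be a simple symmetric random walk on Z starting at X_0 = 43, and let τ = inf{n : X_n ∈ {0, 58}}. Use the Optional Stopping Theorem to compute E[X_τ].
E[X_τ] = 43

X_n is a martingale and τ is a bounded-mean stopping time (indeed τ is finite a.s. with bounded expectation since the walk is in a bounded region). By the OST, E[X_τ] = E[X_0] = 43. Equivalently: E[X_τ] = 58 · P(hit 58 first) + 0 · P(hit 0 first) = 58 · (43/58) = 43.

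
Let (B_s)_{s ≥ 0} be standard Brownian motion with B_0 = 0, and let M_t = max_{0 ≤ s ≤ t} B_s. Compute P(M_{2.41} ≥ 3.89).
P(M_{2.41} ≥ 3.89) = 2·P(B_{2.41} ≥ 3.89) = 2(1 − Φ(3.89/√2.41)) ≈ 0.0122

By the reflection principle for Brownian motion, P(M_t ≥ a) = 2 · P(B_t ≥ a) for a ≥ 0. Since B_t ~ N(0, t), P(B_t ≥ 3.89) = 1 − Φ(3.89/√t) = 1 − Φ(3.89/√2.41) = 1 − Φ(2.5058). So
  P(M_{2.41} ≥ 3.89) = 2(1 − Φ(2.5058)) ≈ 0.0122.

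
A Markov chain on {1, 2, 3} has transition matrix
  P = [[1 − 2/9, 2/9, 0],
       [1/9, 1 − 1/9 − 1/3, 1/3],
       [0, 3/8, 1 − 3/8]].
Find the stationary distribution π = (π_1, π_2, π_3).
π = (9/43, 18/43, 16/43)

This is a birth-death chain on three states, which satisfies detailed balance: π_1 · P_{12} = π_2 · P_{21} and π_2 · P_{23} = π_3 · P_{32}.
From π_1 · 2/9 = π_2 · 1/9: π_2/π_1 = (2/9)/(1/9) = 2.
From π_2 · 1/3 = π_3 · 3/8: π_3/π_2 = (1/3)/(3/8) = 8/9.
Take π_1 proportional to 1; then unnormalized π = (1, 2, 16/9). Normalize by dividing by the sum 43/9:
  π = (9/43, 18/43, 16/43).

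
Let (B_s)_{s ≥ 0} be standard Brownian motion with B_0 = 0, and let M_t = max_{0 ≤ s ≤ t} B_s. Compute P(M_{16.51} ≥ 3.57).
P(M_{16.51} ≥ 3.57) = 2·P(B_{16.51} ≥ 3.57) = 2(1 − Φ(3.57/√16.51)) ≈ 0.3796

By the reflection principle for Brownian motion, P(M_t ≥ a) = 2 · P(B_t ≥ a) for a ≥ 0. Since B_t ~ N(0, t), P(B_t ≥ 3.57) = 1 − Φ(3.57/√t) = 1 − Φ(3.57/√16.51) = 1 − Φ(0.8786). So
  P(M_{16.51} ≥ 3.57) = 2(1 − Φ(0.8786)) ≈ 0.3796.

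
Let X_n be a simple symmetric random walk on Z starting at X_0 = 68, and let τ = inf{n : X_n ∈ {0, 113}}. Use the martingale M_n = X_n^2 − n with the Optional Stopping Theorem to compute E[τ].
E[τ] = 3060

M_n = X_n^2 − n is a martingale (since E[X_{n+1}^2 | F_n] = X_n^2 + 1). By OST (τ has finite mean in a bounded region), E[M_τ] = E[M_0] = X_0^2 − 0 = 68^2 = 4624. Also E[M_τ] = E[X_τ^2] − E[τ]. The walk exits at 0 or 113, with P(hit 113 first) = 68/113, so E[X_τ^2] = 113^2 · 68/113 + 0 = 7684. Thus E[τ] = E[X_τ^2] − E[M_τ] = 7684 − 4624 = 3060 = 68(113 − 68) = 3060.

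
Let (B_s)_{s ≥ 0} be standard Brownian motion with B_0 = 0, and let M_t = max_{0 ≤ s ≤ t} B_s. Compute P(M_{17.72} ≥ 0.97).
P(M_{17.72} ≥ 0.97) = 2·P(B_{17.72} ≥ 0.97) = 2(1 − Φ(0.97/√17.72)) ≈ 0.8178

By the reflection principle for Brownian motion, P(M_t ≥ a) = 2 · P(B_t ≥ a) for a ≥ 0. Since B_t ~ N(0, t), P(B_t ≥ 0.97) = 1 − Φ(0.97/√t) = 1 − Φ(0.97/√17.72) = 1 − Φ(0.2304). So
  P(M_{17.72} ≥ 0.97) = 2(1 − Φ(0.2304)) ≈ 0.8178.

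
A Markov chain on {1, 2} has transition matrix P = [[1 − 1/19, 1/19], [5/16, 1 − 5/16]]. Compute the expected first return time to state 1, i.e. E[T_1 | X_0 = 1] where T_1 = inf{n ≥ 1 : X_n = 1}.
E[T_1 | X_0 = 1] = 1/π_1 = 111/95

For an irreducible recurrent Markov chain with stationary distribution π, E[T_i | X_0 = i] = 1/π_i (Kac's formula). Here π_1 = (5/16)/(1/19 + 5/16) = (5/16)/(111/304) = 95/111, so E[T_1 | X_0 = 1] = 1/π_1 = (1/19 + 5/16)/(5/16) = (111/304)/(5/16) = 111/95.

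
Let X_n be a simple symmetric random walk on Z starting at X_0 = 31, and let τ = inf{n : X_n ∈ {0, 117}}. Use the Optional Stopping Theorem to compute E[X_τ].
E[X_τ] = 31

X_n is a martingale and τ is a bounded-mean stopping time (indeed τ is finite a.s. with bounded expectation since the walk is in a bounded region). By the OST, E[X_τ] = E[X_0] = 31. Equivalently: E[X_τ] = 117 · P(hit 117 first) + 0 · P(hit 0 first) = 117 · (31/117) = 31.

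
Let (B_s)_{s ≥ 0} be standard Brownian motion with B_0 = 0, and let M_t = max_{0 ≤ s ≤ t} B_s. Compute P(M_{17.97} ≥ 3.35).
P(M_{17.97} ≥ 3.35) = 2·P(B_{17.97} ≥ 3.35) = 2(1 − Φ(3.35/√17.97)) ≈ 0.4294

By the reflection principle for Brownian motion, P(M_t ≥ a) = 2 · P(B_t ≥ a) for a ≥ 0. Since B_t ~ N(0, t), P(B_t ≥ 3.35) = 1 − Φ(3.35/√t) = 1 − Φ(3.35/√17.97) = 1 − Φ(0.7903). So
  P(M_{17.97} ≥ 3.35) = 2(1 − Φ(0.7903)) ≈ 0.4294.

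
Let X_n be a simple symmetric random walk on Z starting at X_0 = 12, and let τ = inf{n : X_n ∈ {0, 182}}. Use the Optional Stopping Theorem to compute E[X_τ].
E[X_τ] = 12

X_n is a martingale and τ is a bounded-mean stopping time (indeed τ is finite a.s. with bounded expectation since the walk is in a bounded region). By the OST, E[X_τ] = E[X_0] = 12. Equivalently: E[X_τ] = 182 · P(hit 182 first) + 0 · P(hit 0 first) = 182 · (12/182) = 12.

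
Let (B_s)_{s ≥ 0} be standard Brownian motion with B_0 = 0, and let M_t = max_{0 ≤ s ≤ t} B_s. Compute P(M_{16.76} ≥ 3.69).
P(M_{16.76} ≥ 3.69) = 2·P(B_{16.76} ≥ 3.69) = 2(1 − Φ(3.69/√16.76)) ≈ 0.3674

By the reflection principle for Brownian motion, P(M_t ≥ a) = 2 · P(B_t ≥ a) for a ≥ 0. Since B_t ~ N(0, t), P(B_t ≥ 3.69) = 1 − Φ(3.69/√t) = 1 − Φ(3.69/√16.76) = 1 − Φ(0.9013). So
  P(M_{16.76} ≥ 3.69) = 2(1 − Φ(0.9013)) ≈ 0.3674.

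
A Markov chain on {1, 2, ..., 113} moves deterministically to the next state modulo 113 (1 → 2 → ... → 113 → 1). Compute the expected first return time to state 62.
E[T_62 | X_0 = 62] = 113

The chain cycles deterministically, so starting at state 62 it returns in exactly 113 steps. Equivalently, the stationary distribution is uniform π_j = 1/113 for every state j, so by Kac's formula E[T_62] = 1/π_62 = 113.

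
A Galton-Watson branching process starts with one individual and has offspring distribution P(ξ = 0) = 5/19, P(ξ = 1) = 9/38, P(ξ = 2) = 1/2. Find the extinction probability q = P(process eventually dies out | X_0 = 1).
q = 10/19

The pgf is f(s) = 5/19 + 9/38·s + 1/2·s². The extinction probability q is the smallest fixed point of f in [0, 1]. Setting s = f(s):
  1/2·s² + (9/38 − 1)·s + 5/19 = 0
  1/2·s² − (5/19 + 1/2)·s + 5/19 = 0
which factors as (s − 1)·(1/2·s − 5/19) = 0, giving roots s = 1 and s = (5/19)/(1/2) = 10/19.
Mean offspring μ = 9/38 + 2·1/2 = 47/38 > 1 (supercritical), so q < 1. The extinction probability is the smaller root: q = (5/19)/(1/2) = 10/19.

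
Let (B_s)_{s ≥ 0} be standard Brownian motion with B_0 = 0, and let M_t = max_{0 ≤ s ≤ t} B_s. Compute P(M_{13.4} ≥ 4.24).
P(M_{13.4} ≥ 4.24) = 2·P(B_{13.4} ≥ 4.24) = 2(1 − Φ(4.24/√13.4)) ≈ 0.2467

By the reflection principle for Brownian motion, P(M_t ≥ a) = 2 · P(B_t ≥ a) for a ≥ 0. Since B_t ~ N(0, t), P(B_t ≥ 4.24) = 1 − Φ(4.24/√t) = 1 − Φ(4.24/√13.4) = 1 − Φ(1.1583). So
  P(M_{13.4} ≥ 4.24) = 2(1 − Φ(1.1583)) ≈ 0.2467.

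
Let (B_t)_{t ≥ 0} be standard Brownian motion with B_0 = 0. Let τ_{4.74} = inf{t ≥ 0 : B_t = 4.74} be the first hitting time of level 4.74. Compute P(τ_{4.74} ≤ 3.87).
P(τ_{4.74} ≤ 3.87) = 2(1 − Φ(4.74/√3.87)) = 2(1 − Φ(2.4095)) ≈ 0.0160

By the reflection principle for standard BM, P(τ_b ≤ t) = 2 · P(B_t ≥ b). Since B_t ~ N(0, t), P(B_t ≥ 4.74) = 1 − Φ(4.74/√t) = 1 − Φ(4.74/√3.87) = 1 − Φ(2.4095) ≈ 0.00799. Doubling: P(τ_{4.74} ≤ 3.87) ≈ 2 · 0.00799 = 0.01598 ≈ 0.0160.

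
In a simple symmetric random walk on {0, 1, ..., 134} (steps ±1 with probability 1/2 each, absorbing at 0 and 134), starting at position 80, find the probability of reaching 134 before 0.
P(hit 134 before 0) = 80/134 = 40/67

Let u_k = P(hit 134 before 0 | start at k). Then u_0 = 0, u_134 = 1, and u_k = u_{k-1}/2 + u_{k+1}/2 for 1 ≤ k ≤ 133. This harmonic recurrence is solved by u_k = k/134, giving u_80 = 80/134 = 40/67.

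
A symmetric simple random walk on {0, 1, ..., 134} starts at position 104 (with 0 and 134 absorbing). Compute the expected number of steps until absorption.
E[τ | X_0 = 104] = 3120

Let v_k = E[τ | X_0 = k]. Boundary: v_0 = v_134 = 0. Recurrence: v_k = 1 + (v_{k-1} + v_{k+1})/2 for 1 ≤ k ≤ 133. The particular solution to v_k − (v_{k-1} + v_{k+1})/2 = 1 is v_k = −k^2. Adding homogeneous solution A + B k and matching boundaries gives v_k = k (134 − k). Substituting k = 104: v_104 = 104 · 30 = 3120.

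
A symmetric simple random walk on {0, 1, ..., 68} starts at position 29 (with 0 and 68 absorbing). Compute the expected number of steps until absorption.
E[τ | X_0 = 29] = 1131

Let v_k = E[τ | X_0 = k]. Boundary: v_0 = v_68 = 0. Recurrence: v_k = 1 + (v_{k-1} + v_{k+1})/2 for 1 ≤ k ≤ 67. The particular solution to v_k − (v_{k-1} + v_{k+1})/2 = 1 is v_k = −k^2. Adding homogeneous solution A + B k and matching boundaries gives v_k = k (68 − k). Substituting k = 29: v_29 = 29 · 39 = 1131.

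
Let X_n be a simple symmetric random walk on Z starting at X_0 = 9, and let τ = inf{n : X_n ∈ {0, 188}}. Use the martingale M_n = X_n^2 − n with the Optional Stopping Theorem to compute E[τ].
E[τ] = 1611

M_n = X_n^2 − n is a martingale (since E[X_{n+1}^2 | F_n] = X_n^2 + 1). By OST (τ has finite mean in a bounded region), E[M_τ] = E[M_0] = X_0^2 − 0 = 9^2 = 81. Also E[M_τ] = E[X_τ^2] − E[τ]. The walk exits at 0 or 188, with P(hit 188 first) = 9/188, so E[X_τ^2] = 188^2 · 9/188 + 0 = 1692. Thus E[τ] = E[X_τ^2] − E[M_τ] = 1692 − 81 = 1611 = 9(188 − 9) = 1611.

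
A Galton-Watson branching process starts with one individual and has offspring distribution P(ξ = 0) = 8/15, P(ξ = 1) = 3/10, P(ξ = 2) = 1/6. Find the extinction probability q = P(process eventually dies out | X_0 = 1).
q = 1

Mean offspring μ = 0·8/15 + 1·3/10 + 2·1/6 = 19/30 ≤ 1. For μ ≤ 1 with offspring not concentrated at 1, the Galton-Watson process goes extinct almost surely, so q = 1.
(Algebraic check: The pgf is f(s) = 8/15 + 3/10·s + 1/6·s². The extinction probability q is the smallest fixed point of f in [0, 1]. Setting s = f(s):
  1/6·s² + (3/10 − 1)·s + 8/15 = 0
  1/6·s² − (8/15 + 1/6)·s + 8/15 = 0
which factors as (s − 1)·(1/6·s − 8/15) = 0, giving roots s = 1 and s = (8/15)/(1/6) = 16/5. Since 16/5 ≥ 1, the smallest root in [0, 1] is s = 1.)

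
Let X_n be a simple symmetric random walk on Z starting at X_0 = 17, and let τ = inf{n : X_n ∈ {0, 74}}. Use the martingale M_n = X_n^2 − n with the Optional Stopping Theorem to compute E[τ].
E[τ] = 969

M_n = X_n^2 − n is a martingale (since E[X_{n+1}^2 | F_n] = X_n^2 + 1). By OST (τ has finite mean in a bounded region), E[M_τ] = E[M_0] = X_0^2 − 0 = 17^2 = 289. Also E[M_τ] = E[X_τ^2] − E[τ]. The walk exits at 0 or 74, with P(hit 74 first) = 17/74, so E[X_τ^2] = 74^2 · 17/74 + 0 = 1258. Thus E[τ] = E[X_τ^2] − E[M_τ] = 1258 − 289 = 969 = 17(74 − 17) = 969.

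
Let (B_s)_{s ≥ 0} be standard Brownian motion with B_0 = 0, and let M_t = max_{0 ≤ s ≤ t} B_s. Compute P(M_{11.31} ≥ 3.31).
P(M_{11.31} ≥ 3.31) = 2·P(B_{11.31} ≥ 3.31) = 2(1 − Φ(3.31/√11.31)) ≈ 0.3250

By the reflection principle for Brownian motion, P(M_t ≥ a) = 2 · P(B_t ≥ a) for a ≥ 0. Since B_t ~ N(0, t), P(B_t ≥ 3.31) = 1 − Φ(3.31/√t) = 1 − Φ(3.31/√11.31) = 1 − Φ(0.9842). So
  P(M_{11.31} ≥ 3.31) = 2(1 − Φ(0.9842)) ≈ 0.3250.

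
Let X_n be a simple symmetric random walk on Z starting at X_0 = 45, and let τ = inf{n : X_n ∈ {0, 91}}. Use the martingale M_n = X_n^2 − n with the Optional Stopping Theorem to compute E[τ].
E[τ] = 2070

M_n = X_n^2 − n is a martingale (since E[X_{n+1}^2 | F_n] = X_n^2 + 1). By OST (τ has finite mean in a bounded region), E[M_τ] = E[M_0] = X_0^2 − 0 = 45^2 = 2025. Also E[M_τ] = E[X_τ^2] − E[τ]. The walk exits at 0 or 91, with P(hit 91 first) = 45/91, so E[X_τ^2] = 91^2 · 45/91 + 0 = 4095. Thus E[τ] = E[X_τ^2] − E[M_τ] = 4095 − 2025 = 2070 = 45(91 − 45) = 2070.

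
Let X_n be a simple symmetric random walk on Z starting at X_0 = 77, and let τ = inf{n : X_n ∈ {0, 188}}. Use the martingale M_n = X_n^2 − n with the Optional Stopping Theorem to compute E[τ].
E[τ] = 8547

M_n = X_n^2 − n is a martingale (since E[X_{n+1}^2 | F_n] = X_n^2 + 1). By OST (τ has finite mean in a bounded region), E[M_τ] = E[M_0] = X_0^2 − 0 = 77^2 = 5929. Also E[M_τ] = E[X_τ^2] − E[τ]. The walk exits at 0 or 188, with P(hit 188 first) = 77/188, so E[X_τ^2] = 188^2 · 77/188 + 0 = 14476. Thus E[τ] = E[X_τ^2] − E[M_τ] = 14476 − 5929 = 8547 = 77(188 − 77) = 8547.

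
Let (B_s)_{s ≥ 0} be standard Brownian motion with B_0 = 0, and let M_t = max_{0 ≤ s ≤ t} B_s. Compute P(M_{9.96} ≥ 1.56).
P(M_{9.96} ≥ 1.56) = 2·P(B_{9.96} ≥ 1.56) = 2(1 − Φ(1.56/√9.96)) ≈ 0.6211

By the reflection principle for Brownian motion, P(M_t ≥ a) = 2 · P(B_t ≥ a) for a ≥ 0. Since B_t ~ N(0, t), P(B_t ≥ 1.56) = 1 − Φ(1.56/√t) = 1 − Φ(1.56/√9.96) = 1 − Φ(0.4943). So
  P(M_{9.96} ≥ 1.56) = 2(1 − Φ(0.4943)) ≈ 0.6211.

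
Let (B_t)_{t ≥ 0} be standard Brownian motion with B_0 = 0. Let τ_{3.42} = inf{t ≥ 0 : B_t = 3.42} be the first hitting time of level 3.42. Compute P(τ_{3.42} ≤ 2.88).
P(τ_{3.42} ≤ 2.88) = 2(1 − Φ(3.42/√2.88)) = 2(1 − Φ(2.0153)) ≈ 0.0439

By the reflection principle for standard BM, P(τ_b ≤ t) = 2 · P(B_t ≥ b). Since B_t ~ N(0, t), P(B_t ≥ 3.42) = 1 − Φ(3.42/√t) = 1 − Φ(3.42/√2.88) = 1 − Φ(2.0153) ≈ 0.02194. Doubling: P(τ_{3.42} ≤ 2.88) ≈ 2 · 0.02194 = 0.04388 ≈ 0.0439.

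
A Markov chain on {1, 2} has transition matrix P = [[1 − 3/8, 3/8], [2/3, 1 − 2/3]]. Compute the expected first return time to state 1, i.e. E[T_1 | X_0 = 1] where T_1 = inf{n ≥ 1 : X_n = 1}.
E[T_1 | X_0 = 1] = 1/π_1 = 25/16

For an irreducible recurrent Markov chain with stationary distribution π, E[T_i | X_0 = i] = 1/π_i (Kac's formula). Here π_1 = (2/3)/(3/8 + 2/3) = (2/3)/(25/24) = 16/25, so E[T_1 | X_0 = 1] = 1/π_1 = (3/8 + 2/3)/(2/3) = (25/24)/(2/3) = 25/16.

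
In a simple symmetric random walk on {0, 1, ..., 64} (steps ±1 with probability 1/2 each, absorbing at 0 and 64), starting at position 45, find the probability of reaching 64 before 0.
P(hit 64 before 0) = 45/64

Let u_k = P(hit 64 before 0 | start at k). Then u_0 = 0, u_64 = 1, and u_k = u_{k-1}/2 + u_{k+1}/2 for 1 ≤ k ≤ 63. This harmonic recurrence is solved by u_k = k/64, giving u_45 = 45/64.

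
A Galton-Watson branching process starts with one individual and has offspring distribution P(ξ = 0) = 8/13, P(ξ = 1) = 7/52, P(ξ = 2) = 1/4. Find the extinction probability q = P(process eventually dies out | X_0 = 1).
q = 1

Mean offspring μ = 0·8/13 + 1·7/52 + 2·1/4 = 33/52 ≤ 1. For μ ≤ 1 with offspring not concentrated at 1, the Galton-Watson process goes extinct almost surely, so q = 1.
(Algebraic check: The pgf is f(s) = 8/13 + 7/52·s + 1/4·s². The extinction probability q is the smallest fixed point of f in [0, 1]. Setting s = f(s):
  1/4·s² + (7/52 − 1)·s + 8/13 = 0
  1/4·s² − (8/13 + 1/4)·s + 8/13 = 0
which factors as (s − 1)·(1/4·s − 8/13) = 0, giving roots s = 1 and s = (8/13)/(1/4) = 32/13. Since 32/13 ≥ 1, the smallest root in [0, 1] is s = 1.)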